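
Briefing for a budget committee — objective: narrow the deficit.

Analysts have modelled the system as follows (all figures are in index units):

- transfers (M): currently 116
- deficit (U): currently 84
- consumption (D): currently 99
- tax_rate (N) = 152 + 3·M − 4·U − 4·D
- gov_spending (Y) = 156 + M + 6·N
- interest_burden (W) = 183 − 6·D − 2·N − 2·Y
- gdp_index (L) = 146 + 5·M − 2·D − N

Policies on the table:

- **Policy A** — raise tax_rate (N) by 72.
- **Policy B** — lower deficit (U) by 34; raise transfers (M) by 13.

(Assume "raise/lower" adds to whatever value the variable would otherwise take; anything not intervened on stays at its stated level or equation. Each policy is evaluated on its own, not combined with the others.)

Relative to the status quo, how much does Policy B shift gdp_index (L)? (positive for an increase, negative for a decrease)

-110

Baseline:
  M = 116
  U = 84
  D = 99
  N = 152 + 3·116 − 4·84 − 4·99 = -232
  L = 146 + 5·116 − 2·99 − (-232) = 760
Policy B (U − 34, M + 13):
  M = 116 + 13 = 129
  U = 84 − 34 = 50
  D = 99
  N = 152 + 3·129 − 4·50 − 4·99 = -57
  L = 146 + 5·129 − 2·99 − (-57) = 650
Change in L: 650 − 760 = -110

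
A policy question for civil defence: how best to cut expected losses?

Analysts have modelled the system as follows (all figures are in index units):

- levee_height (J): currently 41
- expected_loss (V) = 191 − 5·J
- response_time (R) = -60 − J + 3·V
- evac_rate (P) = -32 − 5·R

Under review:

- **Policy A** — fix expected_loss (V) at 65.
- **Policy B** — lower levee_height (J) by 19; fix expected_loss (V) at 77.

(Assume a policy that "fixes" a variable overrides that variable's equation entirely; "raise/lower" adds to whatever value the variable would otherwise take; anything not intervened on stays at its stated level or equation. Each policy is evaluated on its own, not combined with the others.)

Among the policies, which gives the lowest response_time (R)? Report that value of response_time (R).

Policy A (V := 65):
  J = 41
  V = 65
  R = -60 − 41 + 3·65 = 94
Policy B (J − 19, V := 77):
  J = 41 − 19 = 22
  V = 77
  R = -60 − 22 + 3·77 = 149
Comparing — Policy A: R=94, Policy B: R=149. Lowest is 94 (Policy A).

94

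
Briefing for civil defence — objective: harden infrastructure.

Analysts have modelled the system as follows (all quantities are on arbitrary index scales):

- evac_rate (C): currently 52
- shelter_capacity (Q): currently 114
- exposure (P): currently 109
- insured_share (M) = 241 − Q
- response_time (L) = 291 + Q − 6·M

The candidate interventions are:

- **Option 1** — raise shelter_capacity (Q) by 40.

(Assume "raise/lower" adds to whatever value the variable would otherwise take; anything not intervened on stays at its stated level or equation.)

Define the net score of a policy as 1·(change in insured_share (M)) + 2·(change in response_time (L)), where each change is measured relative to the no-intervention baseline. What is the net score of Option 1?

Baseline:
  Q = 114
  M = 241 − 114 = 127
  L = 291 + 114 − 6·127 = -357
Option 1 (Q + 40):
  Q = 114 + 40 = 154
  M = 241 − 154 = 87
  L = 291 + 154 − 6·87 = -77
ΔM = 87 − 127 = -40; ΔL = -77 − (-357) = 280
Score = 1·(-40) + 2·280 = 520

520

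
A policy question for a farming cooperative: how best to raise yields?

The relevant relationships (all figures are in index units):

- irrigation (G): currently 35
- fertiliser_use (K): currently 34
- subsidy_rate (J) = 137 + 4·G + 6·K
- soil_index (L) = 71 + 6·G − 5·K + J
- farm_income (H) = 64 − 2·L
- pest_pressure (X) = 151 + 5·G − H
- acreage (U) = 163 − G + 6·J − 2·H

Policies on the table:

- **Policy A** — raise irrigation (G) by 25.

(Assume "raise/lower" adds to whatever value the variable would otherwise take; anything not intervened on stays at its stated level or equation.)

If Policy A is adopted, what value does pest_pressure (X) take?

2071

Policy A (G + 25):
  G = 35 + 25 = 60
  K = 34
  J = 137 + 4·60 + 6·34 = 581
  L = 71 + 6·60 − 5·34 + 581 = 842
  H = 64 − 2·842 = -1620
  X = 151 + 5·60 − (-1620) = 2071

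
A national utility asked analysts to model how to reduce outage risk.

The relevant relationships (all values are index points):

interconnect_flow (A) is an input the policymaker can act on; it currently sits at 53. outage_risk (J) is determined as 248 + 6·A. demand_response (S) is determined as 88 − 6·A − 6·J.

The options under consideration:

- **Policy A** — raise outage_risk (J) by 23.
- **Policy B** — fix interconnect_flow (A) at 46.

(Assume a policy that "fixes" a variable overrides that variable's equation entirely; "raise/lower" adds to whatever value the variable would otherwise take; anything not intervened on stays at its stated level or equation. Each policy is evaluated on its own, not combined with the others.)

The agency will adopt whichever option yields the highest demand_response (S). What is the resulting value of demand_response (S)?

-3332

Policy A (J + 23):
  A = 53
  J = 248 + 6·53 (+23 from intervention) = 589
  S = 88 − 6·53 − 6·589 = -3764
Policy B (A := 46):
  A = 46
  J = 248 + 6·46 = 524
  S = 88 − 6·46 − 6·524 = -3332
Comparing — Policy A: S=-3764, Policy B: S=-3332. Highest is -3332 (Policy B).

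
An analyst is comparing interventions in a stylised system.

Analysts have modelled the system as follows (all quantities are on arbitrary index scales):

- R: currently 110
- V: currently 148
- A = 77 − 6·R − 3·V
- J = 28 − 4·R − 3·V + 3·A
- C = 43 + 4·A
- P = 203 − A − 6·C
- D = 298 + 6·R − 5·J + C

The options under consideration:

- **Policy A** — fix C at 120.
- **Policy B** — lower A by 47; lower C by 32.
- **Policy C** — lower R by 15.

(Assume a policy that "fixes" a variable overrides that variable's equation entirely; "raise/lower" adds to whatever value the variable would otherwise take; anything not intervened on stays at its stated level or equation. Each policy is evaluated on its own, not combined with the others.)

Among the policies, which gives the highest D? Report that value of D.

20763

Policy A (C := 120):
  R = 110
  V = 148
  A = 77 − 6·110 − 3·148 = -1027
  J = 28 − 4·110 − 3·148 + 3·(-1027) = -3937
  C = 120
  D = 298 + 6·110 − 5·(-3937) + 120 = 20763
Policy B (A − 47, C − 32):
  R = 110
  V = 148
  A = 77 − 6·110 − 3·148 (−47 from intervention) = -1074
  J = 28 − 4·110 − 3·148 + 3·(-1074) = -4078
  C = 43 + 4·(-1074) (−32 from intervention) = -4285
  D = 298 + 6·110 − 5·(-4078) + (-4285) = 17063
Policy C (R − 15):
  R = 110 − 15 = 95
  V = 148
  A = 77 − 6·95 − 3·148 = -937
  J = 28 − 4·95 − 3·148 + 3·(-937) = -3607
  C = 43 + 4·(-937) = -3705
  D = 298 + 6·95 − 5·(-3607) + (-3705) = 15198
Comparing — Policy A: D=20763, Policy B: D=17063, Policy C: D=15198. Highest is 20763 (Policy A).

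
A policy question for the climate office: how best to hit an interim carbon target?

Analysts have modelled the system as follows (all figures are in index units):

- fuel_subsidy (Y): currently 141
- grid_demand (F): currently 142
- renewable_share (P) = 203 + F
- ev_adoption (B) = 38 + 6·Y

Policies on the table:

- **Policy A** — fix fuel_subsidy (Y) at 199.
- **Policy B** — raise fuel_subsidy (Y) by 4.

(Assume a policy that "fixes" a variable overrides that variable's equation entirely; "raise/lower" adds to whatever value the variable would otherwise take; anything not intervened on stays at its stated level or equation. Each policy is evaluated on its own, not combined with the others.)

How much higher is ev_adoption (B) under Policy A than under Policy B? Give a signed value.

324

Policy A (Y := 199):
  Y = 199
  B = 38 + 6·199 = 1232
Policy B (Y + 4):
  Y = 141 + 4 = 145
  B = 38 + 6·145 = 908
B: 1232 − 908 = 324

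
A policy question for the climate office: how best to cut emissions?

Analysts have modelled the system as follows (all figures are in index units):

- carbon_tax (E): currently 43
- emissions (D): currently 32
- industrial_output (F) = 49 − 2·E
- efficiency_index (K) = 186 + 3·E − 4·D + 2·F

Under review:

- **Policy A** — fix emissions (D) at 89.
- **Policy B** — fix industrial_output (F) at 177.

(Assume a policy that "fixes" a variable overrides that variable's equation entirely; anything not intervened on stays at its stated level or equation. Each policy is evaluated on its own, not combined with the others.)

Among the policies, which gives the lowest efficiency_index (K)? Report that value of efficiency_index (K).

Policy A (D := 89):
  E = 43
  D = 89
  F = 49 − 2·43 = -37
  K = 186 + 3·43 − 4·89 + 2·(-37) = -115
Policy B (F := 177):
  E = 43
  D = 32
  F = 177
  K = 186 + 3·43 − 4·32 + 2·177 = 541
Comparing — Policy A: K=-115, Policy B: K=541. Lowest is -115 (Policy A).

-115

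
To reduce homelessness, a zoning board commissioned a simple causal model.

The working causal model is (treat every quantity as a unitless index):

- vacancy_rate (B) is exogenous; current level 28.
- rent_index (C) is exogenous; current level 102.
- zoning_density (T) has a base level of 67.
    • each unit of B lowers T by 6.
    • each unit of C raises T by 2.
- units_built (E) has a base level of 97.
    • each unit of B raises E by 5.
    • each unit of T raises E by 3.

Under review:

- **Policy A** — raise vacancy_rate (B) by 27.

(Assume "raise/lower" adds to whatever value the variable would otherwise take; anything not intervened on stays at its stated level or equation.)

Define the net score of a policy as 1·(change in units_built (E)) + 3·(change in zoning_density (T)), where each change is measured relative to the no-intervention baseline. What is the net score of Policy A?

-837

Baseline:
  B = 28
  C = 102
  T = 67 − 6·28 + 2·102 = 103
  E = 97 + 5·28 + 3·103 = 546
Policy A (B + 27):
  B = 28 + 27 = 55
  C = 102
  T = 67 − 6·55 + 2·102 = -59
  E = 97 + 5·55 + 3·(-59) = 195
ΔE = 195 − 546 = -351; ΔT = -59 − 103 = -162
Score = 1·(-351) + 3·(-162) = -837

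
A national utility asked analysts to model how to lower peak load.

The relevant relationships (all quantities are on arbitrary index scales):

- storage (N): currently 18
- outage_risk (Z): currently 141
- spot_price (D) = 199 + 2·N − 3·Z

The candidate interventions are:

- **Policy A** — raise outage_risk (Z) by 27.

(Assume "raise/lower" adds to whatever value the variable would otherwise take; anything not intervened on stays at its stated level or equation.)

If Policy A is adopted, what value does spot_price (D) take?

-269

Policy A (Z + 27):
  N = 18
  Z = 141 + 27 = 168
  D = 199 + 2·18 − 3·168 = -269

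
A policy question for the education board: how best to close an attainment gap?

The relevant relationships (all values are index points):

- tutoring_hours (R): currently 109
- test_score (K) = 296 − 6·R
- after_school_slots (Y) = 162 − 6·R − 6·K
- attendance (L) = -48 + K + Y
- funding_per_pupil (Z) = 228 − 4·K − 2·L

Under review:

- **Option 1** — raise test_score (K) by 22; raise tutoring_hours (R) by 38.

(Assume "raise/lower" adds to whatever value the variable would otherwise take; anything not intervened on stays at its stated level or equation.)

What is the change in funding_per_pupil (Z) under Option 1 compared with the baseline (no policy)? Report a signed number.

Baseline:
  R = 109
  K = 296 − 6·109 = -358
  Y = 162 − 6·109 − 6·(-358) = 1656
  L = -48 + (-358) + 1656 = 1250
  Z = 228 − 4·(-358) − 2·1250 = -840
Option 1 (K + 22, R + 38):
  R = 109 + 38 = 147
  K = 296 − 6·147 (+22 from intervention) = -564
  Y = 162 − 6·147 − 6·(-564) = 2664
  L = -48 + (-564) + 2664 = 2052
  Z = 228 − 4·(-564) − 2·2052 = -1620
Change in Z: -1620 − (-840) = -780

-780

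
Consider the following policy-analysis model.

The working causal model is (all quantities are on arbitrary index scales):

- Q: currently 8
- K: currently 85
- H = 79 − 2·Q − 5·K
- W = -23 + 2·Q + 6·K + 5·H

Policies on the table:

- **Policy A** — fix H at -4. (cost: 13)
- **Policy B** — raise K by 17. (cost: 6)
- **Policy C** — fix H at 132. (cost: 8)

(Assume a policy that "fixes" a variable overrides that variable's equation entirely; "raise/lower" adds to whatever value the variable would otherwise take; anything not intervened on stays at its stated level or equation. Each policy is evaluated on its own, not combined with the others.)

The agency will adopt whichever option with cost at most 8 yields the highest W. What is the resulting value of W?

Policy B (K + 17):
  Q = 8
  K = 85 + 17 = 102
  H = 79 − 2·8 − 5·102 = -447
  W = -23 + 2·8 + 6·102 + 5·(-447) = -1630
Policy C (H := 132):
  Q = 8
  K = 85
  H = 132
  W = -23 + 2·8 + 6·85 + 5·132 = 1163
Comparing — Policy B: W=-1630, Policy C: W=1163. Highest is 1163 (Policy C).

1163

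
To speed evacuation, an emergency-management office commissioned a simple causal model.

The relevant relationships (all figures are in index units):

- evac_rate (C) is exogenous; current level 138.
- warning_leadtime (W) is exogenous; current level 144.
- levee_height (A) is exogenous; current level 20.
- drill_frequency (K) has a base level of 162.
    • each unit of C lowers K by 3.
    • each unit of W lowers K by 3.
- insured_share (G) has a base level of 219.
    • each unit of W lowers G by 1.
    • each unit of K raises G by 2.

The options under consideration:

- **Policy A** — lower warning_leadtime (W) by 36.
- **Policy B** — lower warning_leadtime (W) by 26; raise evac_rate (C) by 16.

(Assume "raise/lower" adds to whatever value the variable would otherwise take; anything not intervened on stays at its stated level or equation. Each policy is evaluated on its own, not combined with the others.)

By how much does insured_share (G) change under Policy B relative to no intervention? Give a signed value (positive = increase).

Baseline:
  C = 138
  W = 144
  K = 162 − 3·138 − 3·144 = -684
  G = 219 − 144 + 2·(-684) = -1293
Policy B (W − 26, C + 16):
  C = 138 + 16 = 154
  W = 144 − 26 = 118
  K = 162 − 3·154 − 3·118 = -654
  G = 219 − 118 + 2·(-654) = -1207
Change in G: -1207 − (-1293) = 86

86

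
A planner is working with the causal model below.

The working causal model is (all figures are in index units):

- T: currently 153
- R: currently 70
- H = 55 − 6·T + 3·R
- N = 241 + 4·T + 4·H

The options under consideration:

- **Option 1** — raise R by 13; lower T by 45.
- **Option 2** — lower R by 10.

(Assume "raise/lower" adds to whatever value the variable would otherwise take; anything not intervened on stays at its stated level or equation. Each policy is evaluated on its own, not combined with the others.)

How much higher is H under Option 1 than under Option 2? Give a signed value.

Option 1 (R + 13, T − 45):
  T = 153 − 45 = 108
  R = 70 + 13 = 83
  H = 55 − 6·108 + 3·83 = -344
Option 2 (R − 10):
  T = 153
  R = 70 − 10 = 60
  H = 55 − 6·153 + 3·60 = -683
H: -344 − (-683) = 339

339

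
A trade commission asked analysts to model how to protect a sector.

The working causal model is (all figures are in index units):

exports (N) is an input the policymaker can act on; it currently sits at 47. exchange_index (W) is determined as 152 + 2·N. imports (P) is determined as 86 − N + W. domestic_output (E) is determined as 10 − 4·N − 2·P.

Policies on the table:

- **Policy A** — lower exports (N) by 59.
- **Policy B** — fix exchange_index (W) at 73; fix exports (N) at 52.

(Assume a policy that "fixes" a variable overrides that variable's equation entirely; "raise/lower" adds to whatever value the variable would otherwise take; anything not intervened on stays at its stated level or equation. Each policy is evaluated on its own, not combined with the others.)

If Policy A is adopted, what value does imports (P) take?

226

Policy A (N − 59):
  N = 47 − 59 = -12
  W = 152 + 2·(-12) = 128
  P = 86 − (-12) + 128 = 226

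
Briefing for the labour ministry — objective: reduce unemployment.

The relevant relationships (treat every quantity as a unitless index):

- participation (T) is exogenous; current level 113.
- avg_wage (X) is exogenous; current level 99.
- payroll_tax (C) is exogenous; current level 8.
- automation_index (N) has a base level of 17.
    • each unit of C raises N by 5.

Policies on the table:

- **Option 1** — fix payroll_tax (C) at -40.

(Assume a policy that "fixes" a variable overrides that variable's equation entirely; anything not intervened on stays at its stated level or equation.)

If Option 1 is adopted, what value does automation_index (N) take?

Option 1 (C := -40):
  C = -40
  N = 17 + 5·(-40) = -183

-183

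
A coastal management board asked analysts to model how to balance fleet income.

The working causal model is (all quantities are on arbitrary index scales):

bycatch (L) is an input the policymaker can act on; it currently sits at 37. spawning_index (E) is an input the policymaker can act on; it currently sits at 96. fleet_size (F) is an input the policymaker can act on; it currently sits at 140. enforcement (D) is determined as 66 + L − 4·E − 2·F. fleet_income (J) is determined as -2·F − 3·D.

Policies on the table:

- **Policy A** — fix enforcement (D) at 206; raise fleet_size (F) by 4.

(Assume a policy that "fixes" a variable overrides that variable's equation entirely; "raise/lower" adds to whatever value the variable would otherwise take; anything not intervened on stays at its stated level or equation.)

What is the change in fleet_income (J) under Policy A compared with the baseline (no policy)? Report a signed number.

-2309

Baseline:
  L = 37
  E = 96
  F = 140
  D = 66 + 37 − 4·96 − 2·140 = -561
  J = 0 − 2·140 − 3·(-561) = 1403
Policy A (D := 206, F + 4):
  L = 37
  E = 96
  F = 140 + 4 = 144
  D = 206
  J = 0 − 2·144 − 3·206 = -906
Change in J: -906 − 1403 = -2309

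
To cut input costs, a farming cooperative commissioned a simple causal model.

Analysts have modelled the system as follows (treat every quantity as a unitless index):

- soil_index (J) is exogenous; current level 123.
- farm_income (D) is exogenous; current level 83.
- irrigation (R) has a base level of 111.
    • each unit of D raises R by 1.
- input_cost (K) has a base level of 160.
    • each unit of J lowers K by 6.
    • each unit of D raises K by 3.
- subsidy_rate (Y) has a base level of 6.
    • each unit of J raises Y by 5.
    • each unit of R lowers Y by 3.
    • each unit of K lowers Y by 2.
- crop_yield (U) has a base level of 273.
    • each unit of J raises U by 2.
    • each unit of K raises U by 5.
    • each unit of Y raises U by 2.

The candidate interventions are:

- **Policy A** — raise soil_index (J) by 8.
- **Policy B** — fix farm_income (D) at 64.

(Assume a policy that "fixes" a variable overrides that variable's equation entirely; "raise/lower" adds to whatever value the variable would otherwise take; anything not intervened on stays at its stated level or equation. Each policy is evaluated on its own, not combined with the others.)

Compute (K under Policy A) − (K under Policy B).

9

Policy A (J + 8):
  J = 123 + 8 = 131
  D = 83
  K = 160 − 6·131 + 3·83 = -377
Policy B (D := 64):
  J = 123
  D = 64
  K = 160 − 6·123 + 3·64 = -386
K: -377 − (-386) = 9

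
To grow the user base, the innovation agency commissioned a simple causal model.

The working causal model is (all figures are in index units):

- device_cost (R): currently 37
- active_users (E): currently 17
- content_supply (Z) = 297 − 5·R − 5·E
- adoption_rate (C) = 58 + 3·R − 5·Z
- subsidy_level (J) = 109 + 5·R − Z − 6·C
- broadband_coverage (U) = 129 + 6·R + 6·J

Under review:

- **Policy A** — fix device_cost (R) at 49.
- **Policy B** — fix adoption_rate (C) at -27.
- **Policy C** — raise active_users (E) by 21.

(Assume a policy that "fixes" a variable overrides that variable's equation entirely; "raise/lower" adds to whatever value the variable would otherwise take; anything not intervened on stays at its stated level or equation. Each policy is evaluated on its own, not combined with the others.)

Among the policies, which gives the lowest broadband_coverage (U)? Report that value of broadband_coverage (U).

Policy A (R := 49):
  R = 49
  E = 17
  Z = 297 − 5·49 − 5·17 = -33
  C = 58 + 3·49 − 5·(-33) = 370
  J = 109 + 5·49 − (-33) − 6·370 = -1833
  U = 129 + 6·49 + 6·(-1833) = -10575
Policy B (C := -27):
  R = 37
  E = 17
  Z = 297 − 5·37 − 5·17 = 27
  C = -27
  J = 109 + 5·37 − 27 − 6·(-27) = 429
  U = 129 + 6·37 + 6·429 = 2925
Policy C (E + 21):
  R = 37
  E = 17 + 21 = 38
  Z = 297 − 5·37 − 5·38 = -78
  C = 58 + 3·37 − 5·(-78) = 559
  J = 109 + 5·37 − (-78) − 6·559 = -2982
  U = 129 + 6·37 + 6·(-2982) = -17541
Comparing — Policy A: U=-10575, Policy B: U=2925, Policy C: U=-17541. Lowest is -17541 (Policy C).

-17541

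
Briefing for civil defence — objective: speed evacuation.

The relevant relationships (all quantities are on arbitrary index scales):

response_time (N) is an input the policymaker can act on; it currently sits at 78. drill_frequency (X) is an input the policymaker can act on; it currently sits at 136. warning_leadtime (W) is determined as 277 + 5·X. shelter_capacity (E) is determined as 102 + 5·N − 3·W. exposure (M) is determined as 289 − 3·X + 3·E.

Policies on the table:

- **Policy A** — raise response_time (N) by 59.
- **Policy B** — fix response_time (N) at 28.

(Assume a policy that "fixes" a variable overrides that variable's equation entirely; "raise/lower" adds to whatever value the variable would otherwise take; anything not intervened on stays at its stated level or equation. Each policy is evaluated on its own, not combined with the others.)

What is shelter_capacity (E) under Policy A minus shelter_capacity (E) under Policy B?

545

Policy A (N + 59):
  N = 78 + 59 = 137
  X = 136
  W = 277 + 5·136 = 957
  E = 102 + 5·137 − 3·957 = -2084
Policy B (N := 28):
  N = 28
  X = 136
  W = 277 + 5·136 = 957
  E = 102 + 5·28 − 3·957 = -2629
E: -2084 − (-2629) = 545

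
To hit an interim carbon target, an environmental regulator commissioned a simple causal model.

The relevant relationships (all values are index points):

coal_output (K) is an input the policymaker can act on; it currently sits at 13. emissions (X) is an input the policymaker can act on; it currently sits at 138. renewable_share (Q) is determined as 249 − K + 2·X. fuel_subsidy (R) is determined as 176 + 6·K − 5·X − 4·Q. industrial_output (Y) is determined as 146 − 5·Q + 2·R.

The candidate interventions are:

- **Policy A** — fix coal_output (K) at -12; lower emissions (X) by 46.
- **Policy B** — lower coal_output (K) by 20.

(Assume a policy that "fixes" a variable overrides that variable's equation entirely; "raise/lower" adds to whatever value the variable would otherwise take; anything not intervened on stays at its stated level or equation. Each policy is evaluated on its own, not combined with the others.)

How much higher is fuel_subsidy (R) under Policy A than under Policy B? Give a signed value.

Policy A (K := -12, X − 46):
  K = -12
  X = 138 − 46 = 92
  Q = 249 − (-12) + 2·92 = 445
  R = 176 + 6·(-12) − 5·92 − 4·445 = -2136
Policy B (K − 20):
  K = 13 − 20 = -7
  X = 138
  Q = 249 − (-7) + 2·138 = 532
  R = 176 + 6·(-7) − 5·138 − 4·532 = -2684
R: -2136 − (-2684) = 548

548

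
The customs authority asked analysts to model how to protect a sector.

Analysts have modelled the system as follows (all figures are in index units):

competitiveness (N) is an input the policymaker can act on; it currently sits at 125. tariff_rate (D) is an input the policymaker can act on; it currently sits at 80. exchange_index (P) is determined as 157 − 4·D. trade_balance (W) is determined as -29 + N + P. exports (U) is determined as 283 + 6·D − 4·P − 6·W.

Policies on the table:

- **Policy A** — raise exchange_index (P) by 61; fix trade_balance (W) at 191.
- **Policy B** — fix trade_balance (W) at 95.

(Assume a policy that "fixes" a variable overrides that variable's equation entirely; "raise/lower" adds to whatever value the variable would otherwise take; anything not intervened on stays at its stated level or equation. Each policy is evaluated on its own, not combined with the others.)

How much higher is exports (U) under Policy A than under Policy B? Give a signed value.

-820

Policy A (P + 61, W := 191):
  N = 125
  D = 80
  P = 157 − 4·80 (+61 from intervention) = -102
  W = 191
  U = 283 + 6·80 − 4·(-102) − 6·191 = 25
Policy B (W := 95):
  N = 125
  D = 80
  P = 157 − 4·80 = -163
  W = 95
  U = 283 + 6·80 − 4·(-163) − 6·95 = 845
U: 25 − 845 = -820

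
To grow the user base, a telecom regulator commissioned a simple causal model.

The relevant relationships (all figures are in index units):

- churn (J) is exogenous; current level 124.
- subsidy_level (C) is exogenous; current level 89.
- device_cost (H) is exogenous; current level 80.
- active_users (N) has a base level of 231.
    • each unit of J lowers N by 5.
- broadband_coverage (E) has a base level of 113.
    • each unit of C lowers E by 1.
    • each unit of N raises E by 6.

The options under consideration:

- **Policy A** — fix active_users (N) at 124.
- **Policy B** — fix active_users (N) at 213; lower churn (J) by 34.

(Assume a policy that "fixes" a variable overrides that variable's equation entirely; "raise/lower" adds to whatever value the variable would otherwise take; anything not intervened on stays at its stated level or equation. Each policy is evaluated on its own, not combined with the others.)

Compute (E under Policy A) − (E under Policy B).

-534

Policy A (N := 124):
  J = 124
  C = 89
  N = 124
  E = 113 − 89 + 6·124 = 768
Policy B (N := 213, J − 34):
  J = 124 − 34 = 90
  C = 89
  N = 213
  E = 113 − 89 + 6·213 = 1302
E: 768 − 1302 = -534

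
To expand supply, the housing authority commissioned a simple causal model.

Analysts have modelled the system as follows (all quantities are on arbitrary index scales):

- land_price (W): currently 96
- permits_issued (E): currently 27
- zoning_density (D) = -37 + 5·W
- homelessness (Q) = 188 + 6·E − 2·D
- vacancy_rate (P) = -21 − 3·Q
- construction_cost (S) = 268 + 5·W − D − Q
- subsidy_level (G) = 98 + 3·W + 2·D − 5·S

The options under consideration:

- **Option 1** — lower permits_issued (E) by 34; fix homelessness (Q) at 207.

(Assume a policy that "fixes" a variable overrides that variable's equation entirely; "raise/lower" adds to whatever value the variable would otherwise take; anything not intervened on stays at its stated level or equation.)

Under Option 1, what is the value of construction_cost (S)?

98

Option 1 (E − 34, Q := 207):
  W = 96
  E = 27 − 34 = -7
  D = -37 + 5·96 = 443
  Q = 207
  S = 268 + 5·96 − 443 − 207 = 98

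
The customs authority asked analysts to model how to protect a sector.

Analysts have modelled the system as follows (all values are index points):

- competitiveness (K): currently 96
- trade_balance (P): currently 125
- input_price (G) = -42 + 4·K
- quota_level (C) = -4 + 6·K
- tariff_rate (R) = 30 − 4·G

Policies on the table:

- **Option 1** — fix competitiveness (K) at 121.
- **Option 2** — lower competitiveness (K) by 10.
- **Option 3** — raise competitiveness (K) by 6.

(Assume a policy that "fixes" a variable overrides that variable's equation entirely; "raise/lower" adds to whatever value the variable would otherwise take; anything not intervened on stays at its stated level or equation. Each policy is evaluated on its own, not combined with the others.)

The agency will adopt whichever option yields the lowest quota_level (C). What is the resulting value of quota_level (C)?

512

Option 1 (K := 121):
  K = 121
  C = -4 + 6·121 = 722
Option 2 (K − 10):
  K = 96 − 10 = 86
  C = -4 + 6·86 = 512
Option 3 (K + 6):
  K = 96 + 6 = 102
  C = -4 + 6·102 = 608
Comparing — Option 1: C=722, Option 2: C=512, Option 3: C=608. Lowest is 512 (Option 2).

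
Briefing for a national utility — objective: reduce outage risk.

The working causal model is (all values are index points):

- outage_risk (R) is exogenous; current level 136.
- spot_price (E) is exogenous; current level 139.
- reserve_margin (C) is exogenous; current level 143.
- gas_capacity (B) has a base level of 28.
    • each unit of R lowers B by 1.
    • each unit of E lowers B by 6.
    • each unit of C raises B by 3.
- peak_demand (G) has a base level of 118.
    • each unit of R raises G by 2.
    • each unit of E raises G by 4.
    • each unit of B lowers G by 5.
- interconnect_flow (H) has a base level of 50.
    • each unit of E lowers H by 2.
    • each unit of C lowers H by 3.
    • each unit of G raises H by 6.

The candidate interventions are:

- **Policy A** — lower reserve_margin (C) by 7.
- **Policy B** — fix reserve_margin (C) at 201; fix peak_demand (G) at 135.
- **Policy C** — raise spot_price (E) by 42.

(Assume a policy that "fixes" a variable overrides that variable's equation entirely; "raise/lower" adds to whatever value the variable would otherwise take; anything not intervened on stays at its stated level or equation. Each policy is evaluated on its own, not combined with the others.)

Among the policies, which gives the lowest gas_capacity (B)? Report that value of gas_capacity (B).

-765

Policy A (C − 7):
  R = 136
  E = 139
  C = 143 − 7 = 136
  B = 28 − 136 − 6·139 + 3·136 = -534
Policy B (C := 201, G := 135):
  R = 136
  E = 139
  C = 201
  B = 28 − 136 − 6·139 + 3·201 = -339
Policy C (E + 42):
  R = 136
  E = 139 + 42 = 181
  C = 143
  B = 28 − 136 − 6·181 + 3·143 = -765
Comparing — Policy A: B=-534, Policy B: B=-339, Policy C: B=-765. Lowest is -765 (Policy C).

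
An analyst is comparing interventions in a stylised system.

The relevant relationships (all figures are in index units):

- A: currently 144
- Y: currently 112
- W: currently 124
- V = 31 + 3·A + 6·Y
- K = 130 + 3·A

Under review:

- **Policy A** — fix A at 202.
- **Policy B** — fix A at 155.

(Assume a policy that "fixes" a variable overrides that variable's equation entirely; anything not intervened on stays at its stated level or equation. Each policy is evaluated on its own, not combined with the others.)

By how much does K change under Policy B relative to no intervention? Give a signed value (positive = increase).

33

Baseline:
  A = 144
  K = 130 + 3·144 = 562
Policy B (A := 155):
  A = 155
  K = 130 + 3·155 = 595
Change in K: 595 − 562 = 33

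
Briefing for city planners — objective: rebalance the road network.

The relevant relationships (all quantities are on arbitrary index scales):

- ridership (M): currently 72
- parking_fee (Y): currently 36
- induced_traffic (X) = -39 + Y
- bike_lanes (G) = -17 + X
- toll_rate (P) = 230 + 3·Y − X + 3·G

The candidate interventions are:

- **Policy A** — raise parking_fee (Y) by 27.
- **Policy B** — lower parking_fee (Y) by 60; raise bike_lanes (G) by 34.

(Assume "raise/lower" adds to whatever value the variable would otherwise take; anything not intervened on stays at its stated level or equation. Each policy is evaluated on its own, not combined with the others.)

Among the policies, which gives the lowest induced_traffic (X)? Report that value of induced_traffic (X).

Policy A (Y + 27):
  Y = 36 + 27 = 63
  X = -39 + 63 = 24
Policy B (Y − 60, G + 34):
  Y = 36 − 60 = -24
  X = -39 + (-24) = -63
Comparing — Policy A: X=24, Policy B: X=-63. Lowest is -63 (Policy B).

-63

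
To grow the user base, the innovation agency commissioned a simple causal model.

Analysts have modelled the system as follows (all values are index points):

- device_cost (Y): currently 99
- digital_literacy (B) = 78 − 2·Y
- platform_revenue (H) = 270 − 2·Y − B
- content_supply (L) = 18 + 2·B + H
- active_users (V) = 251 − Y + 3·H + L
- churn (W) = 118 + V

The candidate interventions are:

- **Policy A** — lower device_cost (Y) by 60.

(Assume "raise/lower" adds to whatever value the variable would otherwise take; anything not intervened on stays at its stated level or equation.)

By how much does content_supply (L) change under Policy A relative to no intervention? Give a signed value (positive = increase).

Baseline:
  Y = 99
  B = 78 − 2·99 = -120
  H = 270 − 2·99 − (-120) = 192
  L = 18 + 2·(-120) + 192 = -30
Policy A (Y − 60):
  Y = 99 − 60 = 39
  B = 78 − 2·39 = 0
  H = 270 − 2·39 − 0 = 192
  L = 18 + 2·0 + 192 = 210
Change in L: 210 − (-30) = 240

240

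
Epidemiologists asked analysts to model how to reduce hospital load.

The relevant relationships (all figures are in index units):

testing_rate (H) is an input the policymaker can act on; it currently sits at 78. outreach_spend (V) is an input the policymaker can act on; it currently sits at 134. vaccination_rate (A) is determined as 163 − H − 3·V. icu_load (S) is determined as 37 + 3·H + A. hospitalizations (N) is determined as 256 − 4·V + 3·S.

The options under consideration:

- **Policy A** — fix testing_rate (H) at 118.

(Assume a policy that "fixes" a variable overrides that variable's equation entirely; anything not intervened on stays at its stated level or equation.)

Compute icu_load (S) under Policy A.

Policy A (H := 118):
  H = 118
  V = 134
  A = 163 − 118 − 3·134 = -357
  S = 37 + 3·118 + (-357) = 34

34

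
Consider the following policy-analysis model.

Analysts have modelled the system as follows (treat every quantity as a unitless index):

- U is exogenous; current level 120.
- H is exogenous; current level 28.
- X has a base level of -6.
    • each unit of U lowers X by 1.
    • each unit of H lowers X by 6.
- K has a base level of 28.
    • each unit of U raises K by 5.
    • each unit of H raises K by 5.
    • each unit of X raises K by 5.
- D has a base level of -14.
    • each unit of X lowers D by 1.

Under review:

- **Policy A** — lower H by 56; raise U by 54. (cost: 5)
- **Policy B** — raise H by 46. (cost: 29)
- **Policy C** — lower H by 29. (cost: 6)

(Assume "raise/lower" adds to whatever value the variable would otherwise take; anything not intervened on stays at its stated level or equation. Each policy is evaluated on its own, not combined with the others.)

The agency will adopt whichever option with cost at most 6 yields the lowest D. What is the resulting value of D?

-2

Policy A (H − 56, U + 54):
  U = 120 + 54 = 174
  H = 28 − 56 = -28
  X = -6 − 174 − 6·(-28) = -12
  D = -14 − (-12) = -2
Policy C (H − 29):
  U = 120
  H = 28 − 29 = -1
  X = -6 − 120 − 6·(-1) = -120
  D = -14 − (-120) = 106
Comparing — Policy A: D=-2, Policy C: D=106. Lowest is -2 (Policy A).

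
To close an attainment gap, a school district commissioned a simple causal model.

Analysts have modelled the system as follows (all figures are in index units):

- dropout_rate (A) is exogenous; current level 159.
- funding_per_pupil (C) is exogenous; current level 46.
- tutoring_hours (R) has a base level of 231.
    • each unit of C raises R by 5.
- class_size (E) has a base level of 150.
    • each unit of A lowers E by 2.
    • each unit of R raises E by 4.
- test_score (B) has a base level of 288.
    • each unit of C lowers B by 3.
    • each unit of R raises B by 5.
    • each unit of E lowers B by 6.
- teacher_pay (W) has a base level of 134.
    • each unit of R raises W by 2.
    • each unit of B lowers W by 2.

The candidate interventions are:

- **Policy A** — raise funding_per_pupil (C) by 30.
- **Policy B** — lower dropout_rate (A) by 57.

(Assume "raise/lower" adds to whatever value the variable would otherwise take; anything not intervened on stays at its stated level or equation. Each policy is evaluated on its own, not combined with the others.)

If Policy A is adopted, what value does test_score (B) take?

-10541

Policy A (C + 30):
  A = 159
  C = 46 + 30 = 76
  R = 231 + 5·76 = 611
  E = 150 − 2·159 + 4·611 = 2276
  B = 288 − 3·76 + 5·611 − 6·2276 = -10541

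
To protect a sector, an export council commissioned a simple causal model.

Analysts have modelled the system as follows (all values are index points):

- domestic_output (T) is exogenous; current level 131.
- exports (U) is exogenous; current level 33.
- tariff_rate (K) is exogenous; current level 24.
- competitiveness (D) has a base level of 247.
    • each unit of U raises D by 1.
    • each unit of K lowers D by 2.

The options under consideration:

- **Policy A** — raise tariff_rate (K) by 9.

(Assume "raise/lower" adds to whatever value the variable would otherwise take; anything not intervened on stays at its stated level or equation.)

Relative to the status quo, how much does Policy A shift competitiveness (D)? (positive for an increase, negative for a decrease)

-18

Baseline:
  U = 33
  K = 24
  D = 247 + 33 − 2·24 = 232
Policy A (K + 9):
  U = 33
  K = 24 + 9 = 33
  D = 247 + 33 − 2·33 = 214
Change in D: 214 − 232 = -18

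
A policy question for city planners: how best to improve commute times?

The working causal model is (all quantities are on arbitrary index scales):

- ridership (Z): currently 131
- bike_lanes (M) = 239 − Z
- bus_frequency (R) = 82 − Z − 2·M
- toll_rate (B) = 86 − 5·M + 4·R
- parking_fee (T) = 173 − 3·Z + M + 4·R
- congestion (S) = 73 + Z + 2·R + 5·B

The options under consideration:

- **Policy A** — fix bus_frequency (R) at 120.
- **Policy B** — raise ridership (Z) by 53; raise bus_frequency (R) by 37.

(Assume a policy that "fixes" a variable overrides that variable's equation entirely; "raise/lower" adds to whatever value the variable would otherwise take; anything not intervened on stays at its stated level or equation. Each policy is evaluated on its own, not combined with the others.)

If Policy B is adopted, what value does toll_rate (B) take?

Policy B (Z + 53, R + 37):
  Z = 131 + 53 = 184
  M = 239 − 184 = 55
  R = 82 − 184 − 2·55 (+37 from intervention) = -175
  B = 86 − 5·55 + 4·(-175) = -889

-889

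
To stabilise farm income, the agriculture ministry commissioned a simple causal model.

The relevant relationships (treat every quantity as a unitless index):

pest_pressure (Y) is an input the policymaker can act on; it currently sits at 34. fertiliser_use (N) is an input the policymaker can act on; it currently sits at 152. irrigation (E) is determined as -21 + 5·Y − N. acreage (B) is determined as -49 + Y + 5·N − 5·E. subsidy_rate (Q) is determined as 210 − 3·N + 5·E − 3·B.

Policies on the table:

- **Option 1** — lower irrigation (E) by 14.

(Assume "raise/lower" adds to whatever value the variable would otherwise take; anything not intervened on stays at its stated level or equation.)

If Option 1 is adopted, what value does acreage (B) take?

Option 1 (E − 14):
  Y = 34
  N = 152
  E = -21 + 5·34 − 152 (−14 from intervention) = -17
  B = -49 + 34 + 5·152 − 5·(-17) = 830

830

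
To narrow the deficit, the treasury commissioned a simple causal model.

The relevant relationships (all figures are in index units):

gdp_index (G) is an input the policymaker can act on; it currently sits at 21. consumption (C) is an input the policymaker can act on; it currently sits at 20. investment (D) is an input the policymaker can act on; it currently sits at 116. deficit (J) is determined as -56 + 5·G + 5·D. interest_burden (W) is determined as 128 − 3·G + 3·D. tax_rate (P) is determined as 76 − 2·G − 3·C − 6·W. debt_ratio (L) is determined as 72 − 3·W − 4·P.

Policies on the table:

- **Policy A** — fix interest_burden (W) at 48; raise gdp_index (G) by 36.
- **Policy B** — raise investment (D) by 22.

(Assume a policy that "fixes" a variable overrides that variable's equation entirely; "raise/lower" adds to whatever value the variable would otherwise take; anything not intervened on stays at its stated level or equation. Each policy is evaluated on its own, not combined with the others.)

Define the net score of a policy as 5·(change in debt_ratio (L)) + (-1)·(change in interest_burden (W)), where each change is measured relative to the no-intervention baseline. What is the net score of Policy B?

Baseline:
  G = 21
  C = 20
  D = 116
  W = 128 − 3·21 + 3·116 = 413
  P = 76 − 2·21 − 3·20 − 6·413 = -2504
  L = 72 − 3·413 − 4·(-2504) = 8849
Policy B (D + 22):
  G = 21
  C = 20
  D = 116 + 22 = 138
  W = 128 − 3·21 + 3·138 = 479
  P = 76 − 2·21 − 3·20 − 6·479 = -2900
  L = 72 − 3·479 − 4·(-2900) = 10235
ΔL = 10235 − 8849 = 1386; ΔW = 479 − 413 = 66
Score = 5·1386 + (-1)·66 = 6864

6864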